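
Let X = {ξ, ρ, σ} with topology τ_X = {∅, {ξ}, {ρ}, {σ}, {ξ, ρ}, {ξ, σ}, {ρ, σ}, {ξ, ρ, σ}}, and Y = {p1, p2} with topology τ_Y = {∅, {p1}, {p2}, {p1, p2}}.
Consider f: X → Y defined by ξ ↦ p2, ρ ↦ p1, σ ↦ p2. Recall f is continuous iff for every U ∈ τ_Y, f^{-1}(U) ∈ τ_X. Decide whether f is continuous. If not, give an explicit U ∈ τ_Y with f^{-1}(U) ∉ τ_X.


f IS continuous.

Compute f^{-1}(U) for each U ∈ τ_Y:
  U = ∅: f^{-1}(U) = ∅ ∈ τ_X ✓.
  U = {p1}: f^{-1}(U) = {ρ} ∈ τ_X ✓.
  U = {p2}: f^{-1}(U) = {ξ, σ} ∈ τ_X ✓.
  U = {p1, p2}: f^{-1}(U) = {ξ, ρ, σ} ∈ τ_X ✓.
Every preimage lies in τ_X, so f IS continuous.


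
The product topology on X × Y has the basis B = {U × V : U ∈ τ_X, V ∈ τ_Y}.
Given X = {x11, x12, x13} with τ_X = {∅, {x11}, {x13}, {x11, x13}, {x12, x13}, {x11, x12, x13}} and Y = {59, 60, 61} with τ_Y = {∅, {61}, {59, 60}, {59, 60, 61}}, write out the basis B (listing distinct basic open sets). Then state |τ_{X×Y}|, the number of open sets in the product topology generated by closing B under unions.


Basis B = {∅ × ∅, {x11} × {61}, {x13} × {61}, {x11} × {59, 60}, {x11, x13} × {61}, {x12, x13} × {61}, {x13} × {59, 60}, {x11} × {59, 60, 61}, {x11, x12, x13} × {61}, {x13} × {59, 60, 61}, {x11, x13} × {59, 60}, {x12, x13} × {59, 60}, {x11, x13} × {59, 60, 61}, {x11, x12, x13} × {59, 60}, {x12, x13} × {59, 60, 61}, {x11, x12, x13} × {59, 60, 61}}; |τ_{X×Y}| = 36.

Enumerate products U × V with U ∈ τ_X, V ∈ τ_Y (deduplicated):
  ∅ × ∅ = {} (∅)
  {x11} × {61} = {(x11,61)}
  {x13} × {61} = {(x13,61)}
  {x11} × {59, 60} = {(x11,59), (x11,60)}
  {x11, x13} × {61} = {(x11,61), (x13,61)}
  {x12, x13} × {61} = {(x12,61), (x13,61)}
  {x13} × {59, 60} = {(x13,59), (x13,60)}
  {x11} × {59, 60, 61} = {(x11,59), (x11,60), (x11,61)}
  {x11, x12, x13} × {61} = {(x11,61), (x12,61), (x13,61)}
  {x13} × {59, 60, 61} = {(x13,59), (x13,60), (x13,61)}
  {x11, x13} × {59, 60} = {(x11,59), (x11,60), (x13,59), (x13,60)}
  {x12, x13} × {59, 60} = {(x12,59), (x12,60), (x13,59), (x13,60)}
  {x11, x13} × {59, 60, 61} = {(x11,59), (x11,60), (x11,61), (x13,59), (x13,60), (x13,61)}
  {x11, x12, x13} × {59, 60} = {(x11,59), (x11,60), (x12,59), (x12,60), (x13,59), (x13,60)}
  {x12, x13} × {59, 60, 61} = {(x12,59), (x12,60), (x12,61), (x13,59), (x13,60), (x13,61)}
  {x11, x12, x13} × {59, 60, 61} = {(x11,59), (x11,60), (x11,61), (x12,59), (x12,60), (x12,61), (x13,59), (x13,60), (x13,61)}
These 16 distinct sets form the basis B.
Close under arbitrary unions to get τ_{X×Y}; counting gives |τ_{X×Y}| = 36.


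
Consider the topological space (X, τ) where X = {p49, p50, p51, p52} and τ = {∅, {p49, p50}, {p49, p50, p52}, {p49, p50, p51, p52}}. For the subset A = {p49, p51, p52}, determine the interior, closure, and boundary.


int(A) = ∅, cl(A) = {p49, p50, p51, p52}, ∂A = {p49, p50, p51, p52}.

Closed sets in (X, τ) are complements of opens:
  closed(X, τ) = {∅, {p51}, {p51, p52}, {p49, p50, p51, p52}}.
int(A) = ⋃ {U ∈ τ : U ⊆ A}. Opens contained in A: ∅.
Taking the union of these: int(A) = ∅.
cl(A) = ⋂ {C closed : A ⊆ C}. Closed sets containing A: {p49, p50, p51, p52}.
Intersecting these: cl(A) = {p49, p50, p51, p52}.
∂A = cl(A) ∖ int(A) = {p49, p50, p51, p52} ∖ ∅ = {p49, p50, p51, p52}.


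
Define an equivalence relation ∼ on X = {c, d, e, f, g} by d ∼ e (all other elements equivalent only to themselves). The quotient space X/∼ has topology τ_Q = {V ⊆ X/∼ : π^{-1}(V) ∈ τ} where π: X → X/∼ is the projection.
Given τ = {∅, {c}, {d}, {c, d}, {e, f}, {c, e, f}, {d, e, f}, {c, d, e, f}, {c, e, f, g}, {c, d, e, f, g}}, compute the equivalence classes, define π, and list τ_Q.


X/∼ = {[c], [d=e], [f], [g]}; |τ_Q| = 5.

Equivalence classes: [c], [d=e], [f], [g].
Quotient map π: X → X/∼ sends c ↦ [c], d ↦ [d=e], e ↦ [d=e], f ↦ [f], g ↦ [g].
For each subset V ⊆ X/∼, compute π^{-1}(V) ⊆ X and check whether π^{-1}(V) ∈ τ. V is open in τ_Q iff π^{-1}(V) ∈ τ.
  V = {}: π^{-1}(V) = ∅ ∈ τ ✓.
  V = {[c]}: π^{-1}(V) = {c} ∈ τ ✓.
  V = {[d=e]}: π^{-1}(V) = {d, e} ∉ τ ✗.
  V = {[c], [d=e]}: π^{-1}(V) = {c, d, e} ∉ τ ✗.
  V = {[f]}: π^{-1}(V) = {f} ∉ τ ✗.
  V = {[c], [f]}: π^{-1}(V) = {c, f} ∉ τ ✗.
  V = {[d=e], [f]}: π^{-1}(V) = {d, e, f} ∈ τ ✓.
  V = {[c], [d=e], [f]}: π^{-1}(V) = {c, d, e, f} ∈ τ ✓.
  V = {[g]}: π^{-1}(V) = {g} ∉ τ ✗.
  V = {[c], [g]}: π^{-1}(V) = {c, g} ∉ τ ✗.
  V = {[d=e], [g]}: π^{-1}(V) = {d, e, g} ∉ τ ✗.
  V = {[c], [d=e], [g]}: π^{-1}(V) = {c, d, e, g} ∉ τ ✗.
  V = {[f], [g]}: π^{-1}(V) = {f, g} ∉ τ ✗.
  V = {[c], [f], [g]}: π^{-1}(V) = {c, f, g} ∉ τ ✗.
  V = {[d=e], [f], [g]}: π^{-1}(V) = {d, e, f, g} ∉ τ ✗.
  V = {[c], [d=e], [f], [g]}: π^{-1}(V) = {c, d, e, f, g} ∈ τ ✓.
Open sets in the quotient: τ_Q = {{}, {[c]}, {[d=e], [f]}, {[c], [d=e], [f]}, {[c], [d=e], [f], [g]}} (5 elements).


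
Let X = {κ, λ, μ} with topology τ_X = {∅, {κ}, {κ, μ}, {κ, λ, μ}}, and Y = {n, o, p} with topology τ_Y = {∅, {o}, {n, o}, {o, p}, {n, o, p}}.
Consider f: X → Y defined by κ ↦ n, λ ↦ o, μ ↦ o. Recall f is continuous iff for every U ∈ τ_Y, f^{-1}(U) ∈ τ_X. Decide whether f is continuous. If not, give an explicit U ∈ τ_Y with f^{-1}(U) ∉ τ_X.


f is NOT continuous.

Compute f^{-1}(U) for each U ∈ τ_Y:
  U = ∅: f^{-1}(U) = ∅ ∈ τ_X ✓.
  U = {o}: f^{-1}(U) = {λ, μ} ∉ τ_X ✗.
  U = {n, o}: f^{-1}(U) = {κ, λ, μ} ∈ τ_X ✓.
  U = {o, p}: f^{-1}(U) = {λ, μ} ∉ τ_X ✗.
  U = {n, o, p}: f^{-1}(U) = {κ, λ, μ} ∈ τ_X ✓.
Found U = {o} with f^{-1}(U) = {λ, μ} not in τ_X. Therefore f is NOT continuous.


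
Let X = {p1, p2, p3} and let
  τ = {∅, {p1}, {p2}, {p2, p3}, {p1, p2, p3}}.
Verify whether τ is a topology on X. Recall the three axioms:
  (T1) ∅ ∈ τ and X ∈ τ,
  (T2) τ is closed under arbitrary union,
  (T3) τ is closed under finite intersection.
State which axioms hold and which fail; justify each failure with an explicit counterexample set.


τ is NOT a topology on X.

Axiom (T1): ∅ ∈ τ? Yes; X ∈ τ? Yes.
Axiom (T2/T3): check pairwise unions and intersections of members of τ.
Counterexample for (T2): {p1} ∪ {p2} = {p1, p2} ∉ τ. Therefore τ is NOT a topology.


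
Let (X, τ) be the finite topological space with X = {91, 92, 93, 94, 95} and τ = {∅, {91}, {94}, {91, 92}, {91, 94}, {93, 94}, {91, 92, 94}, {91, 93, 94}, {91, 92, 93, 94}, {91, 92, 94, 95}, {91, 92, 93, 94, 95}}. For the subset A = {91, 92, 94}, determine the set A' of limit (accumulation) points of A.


A' = {92, 93, 95}

For each x ∈ X, list the open sets U ∈ τ with x ∈ U, then check whether U ∩ (A ∖ {x}) ≠ ∅ for every such U.
  x = 91: open {91} ∋ x has {91} ∩ (A ∖ {91}) = ∅, so x is NOT a limit point.
  x = 92: opens ∋ x are {91, 92}, {91, 92, 94}, {91, 92, 93, 94}, {91, 92, 94, 95}, {91, 92, 93, 94, 95}; each meets A ∖ {92}, so x IS a limit point.
  x = 93: opens ∋ x are {93, 94}, {91, 93, 94}, {91, 92, 93, 94}, {91, 92, 93, 94, 95}; each meets A ∖ {93}, so x IS a limit point.
  x = 94: open {94} ∋ x has {94} ∩ (A ∖ {94}) = ∅, so x is NOT a limit point.
  x = 95: opens ∋ x are {91, 92, 94, 95}, {91, 92, 93, 94, 95}; each meets A ∖ {95}, so x IS a limit point.
Collecting: A' = {92, 93, 95}.


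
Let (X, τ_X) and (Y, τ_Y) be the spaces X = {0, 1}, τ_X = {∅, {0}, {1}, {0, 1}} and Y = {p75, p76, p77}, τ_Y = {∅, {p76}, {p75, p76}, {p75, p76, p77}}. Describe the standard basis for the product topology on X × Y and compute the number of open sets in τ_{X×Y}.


Basis B = {∅ × ∅, {0} × {p76}, {1} × {p76}, {0} × {p75, p76}, {0, 1} × {p76}, {1} × {p75, p76}, {0} × {p75, p76, p77}, {1} × {p75, p76, p77}, {0, 1} × {p75, p76}, {0, 1} × {p75, p76, p77}}; |τ_{X×Y}| = 16.

Enumerate products U × V with U ∈ τ_X, V ∈ τ_Y (deduplicated):
  ∅ × ∅ = {} (∅)
  {0} × {p76} = {(0,p76)}
  {1} × {p76} = {(1,p76)}
  {0} × {p75, p76} = {(0,p75), (0,p76)}
  {0, 1} × {p76} = {(0,p76), (1,p76)}
  {1} × {p75, p76} = {(1,p75), (1,p76)}
  {0} × {p75, p76, p77} = {(0,p75), (0,p76), (0,p77)}
  {1} × {p75, p76, p77} = {(1,p75), (1,p76), (1,p77)}
  {0, 1} × {p75, p76} = {(0,p75), (0,p76), (1,p75), (1,p76)}
  {0, 1} × {p75, p76, p77} = {(0,p75), (0,p76), (0,p77), (1,p75), (1,p76), (1,p77)}
These 10 distinct sets form the basis B.
Close under arbitrary unions to get τ_{X×Y}; counting gives |τ_{X×Y}| = 16.


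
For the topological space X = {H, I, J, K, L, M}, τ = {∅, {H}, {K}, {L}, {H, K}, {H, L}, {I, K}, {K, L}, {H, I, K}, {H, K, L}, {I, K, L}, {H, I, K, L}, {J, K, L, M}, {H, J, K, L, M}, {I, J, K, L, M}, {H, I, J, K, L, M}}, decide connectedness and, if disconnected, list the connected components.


(X, τ) is disconnected; components = [{H}, {I, J, K, L, M}].

Find clopen sets (U ∈ τ with X ∖ U ∈ τ):
  U = ∅, X ∖ U = {H, I, J, K, L, M} — both open, so U is clopen.
  U = {H}, X ∖ U = {I, J, K, L, M} — both open, so U is clopen.
  U = {I, J, K, L, M}, X ∖ U = {H} — both open, so U is clopen.
  U = {H, I, J, K, L, M}, X ∖ U = ∅ — both open, so U is clopen.
Nontrivial clopen(s) exist: e.g. {I, J, K, L, M}. So (X, τ) is disconnected.
Compute connected components by grouping points that agree on all clopens:
  component: {H}
  component: {I, J, K, L, M}


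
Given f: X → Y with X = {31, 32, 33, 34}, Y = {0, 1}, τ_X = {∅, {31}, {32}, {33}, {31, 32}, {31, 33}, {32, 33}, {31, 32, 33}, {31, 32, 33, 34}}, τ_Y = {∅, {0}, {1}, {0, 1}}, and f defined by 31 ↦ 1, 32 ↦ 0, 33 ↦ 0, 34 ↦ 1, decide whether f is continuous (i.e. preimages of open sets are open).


f is NOT continuous.

Compute f^{-1}(U) for each U ∈ τ_Y:
  U = ∅: f^{-1}(U) = ∅ ∈ τ_X ✓.
  U = {0}: f^{-1}(U) = {32, 33} ∈ τ_X ✓.
  U = {1}: f^{-1}(U) = {31, 34} ∉ τ_X ✗.
  U = {0, 1}: f^{-1}(U) = {31, 32, 33, 34} ∈ τ_X ✓.
Found U = {1} with f^{-1}(U) = {31, 34} not in τ_X. Therefore f is NOT continuous.


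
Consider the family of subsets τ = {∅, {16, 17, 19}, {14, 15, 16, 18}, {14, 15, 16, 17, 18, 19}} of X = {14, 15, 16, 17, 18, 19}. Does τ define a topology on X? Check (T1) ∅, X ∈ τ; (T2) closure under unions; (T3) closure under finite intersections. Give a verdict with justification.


τ is NOT a topology on X.

Axiom (T1): ∅ ∈ τ? Yes; X ∈ τ? Yes.
Axiom (T2/T3): check pairwise unions and intersections of members of τ.
Counterexample for (T3): {16, 17, 19} ∩ {14, 15, 16, 18} = {16} ∉ τ. Therefore τ is NOT a topology.


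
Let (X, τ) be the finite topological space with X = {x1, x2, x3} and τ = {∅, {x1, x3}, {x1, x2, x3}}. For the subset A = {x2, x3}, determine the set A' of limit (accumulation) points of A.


A' = {x1, x2}

For each x ∈ X, list the open sets U ∈ τ with x ∈ U, then check whether U ∩ (A ∖ {x}) ≠ ∅ for every such U.
  x = x1: opens ∋ x are {x1, x3}, {x1, x2, x3}; each meets A ∖ {x1}, so x IS a limit point.
  x = x2: opens ∋ x are {x1, x2, x3}; each meets A ∖ {x2}, so x IS a limit point.
  x = x3: open {x1, x3} ∋ x has {x1, x3} ∩ (A ∖ {x3}) = ∅, so x is NOT a limit point.
Collecting: A' = {x1, x2}.


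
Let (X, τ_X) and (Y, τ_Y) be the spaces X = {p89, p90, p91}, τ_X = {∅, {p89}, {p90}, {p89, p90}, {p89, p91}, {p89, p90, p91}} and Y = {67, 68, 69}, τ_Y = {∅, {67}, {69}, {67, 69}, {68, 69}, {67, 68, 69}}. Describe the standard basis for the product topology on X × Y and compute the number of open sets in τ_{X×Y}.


Basis B = {∅ × ∅, {p89} × {67}, {p89} × {69}, {p90} × {67}, {p90} × {69}, {p89} × {67, 69}, {p89, p90} × {67}, {p89, p91} × {67}, {p89} × {68, 69}, {p89, p90} × {69}, {p89, p91} × {69}, {p90} × {67, 69}, {p90} × {68, 69}, {p89} × {67, 68, 69}, {p89, p90, p91} × {67}, {p89, p90, p91} × {69}, {p90} × {67, 68, 69}, {p89, p90} × {67, 69}, {p89, p91} × {67, 69}, {p89, p90} × {68, 69}, {p89, p91} × {68, 69}, {p89, p90} × {67, 68, 69}, {p89, p91} × {67, 68, 69}, {p89, p90, p91} × {67, 69}, {p89, p90, p91} × {68, 69}, {p89, p90, p91} × {67, 68, 69}}; |τ_{X×Y}| = 108.

Enumerate products U × V with U ∈ τ_X, V ∈ τ_Y (deduplicated):
  ∅ × ∅ = {} (∅)
  {p89} × {67} = {(p89,67)}
  {p89} × {69} = {(p89,69)}
  {p90} × {67} = {(p90,67)}
  {p90} × {69} = {(p90,69)}
  {p89} × {67, 69} = {(p89,67), (p89,69)}
  {p89, p90} × {67} = {(p89,67), (p90,67)}
  {p89, p91} × {67} = {(p89,67), (p91,67)}
  {p89} × {68, 69} = {(p89,68), (p89,69)}
  {p89, p90} × {69} = {(p89,69), (p90,69)}
  {p89, p91} × {69} = {(p89,69), (p91,69)}
  {p90} × {67, 69} = {(p90,67), (p90,69)}
  {p90} × {68, 69} = {(p90,68), (p90,69)}
  {p89} × {67, 68, 69} = {(p89,67), (p89,68), (p89,69)}
  {p89, p90, p91} × {67} = {(p89,67), (p90,67), (p91,67)}
  {p89, p90, p91} × {69} = {(p89,69), (p90,69), (p91,69)}
  {p90} × {67, 68, 69} = {(p90,67), (p90,68), (p90,69)}
  {p89, p90} × {67, 69} = {(p89,67), (p89,69), (p90,67), (p90,69)}
  {p89, p91} × {67, 69} = {(p89,67), (p89,69), (p91,67), (p91,69)}
  {p89, p90} × {68, 69} = {(p89,68), (p89,69), (p90,68), (p90,69)}
  {p89, p91} × {68, 69} = {(p89,68), (p89,69), (p91,68), (p91,69)}
  {p89, p90} × {67, 68, 69} = {(p89,67), (p89,68), (p89,69), (p90,67), (p90,68), (p90,69)}
  {p89, p91} × {67, 68, 69} = {(p89,67), (p89,68), (p89,69), (p91,67), (p91,68), (p91,69)}
  {p89, p90, p91} × {67, 69} = {(p89,67), (p89,69), (p90,67), (p90,69), (p91,67), (p91,69)}
  {p89, p90, p91} × {68, 69} = {(p89,68), (p89,69), (p90,68), (p90,69), (p91,68), (p91,69)}
  {p89, p90, p91} × {67, 68, 69} = {(p89,67), (p89,68), (p89,69), (p90,67), (p90,68), (p90,69), (p91,67), (p91,68), (p91,69)}
These 26 distinct sets form the basis B.
Close under arbitrary unions to get τ_{X×Y}; counting gives |τ_{X×Y}| = 108.


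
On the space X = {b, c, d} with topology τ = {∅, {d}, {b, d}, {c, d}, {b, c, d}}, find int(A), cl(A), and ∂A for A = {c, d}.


int(A) = {c, d}, cl(A) = {b, c, d}, ∂A = {b}.

Closed sets in (X, τ) are complements of opens:
  closed(X, τ) = {∅, {b}, {c}, {b, c}, {b, c, d}}.
int(A) = ⋃ {U ∈ τ : U ⊆ A}. Opens contained in A: ∅, {d}, {c, d}.
Taking the union of these: int(A) = {c, d}.
cl(A) = ⋂ {C closed : A ⊆ C}. Closed sets containing A: {b, c, d}.
Intersecting these: cl(A) = {b, c, d}.
∂A = cl(A) ∖ int(A) = {b, c, d} ∖ {c, d} = {b}.


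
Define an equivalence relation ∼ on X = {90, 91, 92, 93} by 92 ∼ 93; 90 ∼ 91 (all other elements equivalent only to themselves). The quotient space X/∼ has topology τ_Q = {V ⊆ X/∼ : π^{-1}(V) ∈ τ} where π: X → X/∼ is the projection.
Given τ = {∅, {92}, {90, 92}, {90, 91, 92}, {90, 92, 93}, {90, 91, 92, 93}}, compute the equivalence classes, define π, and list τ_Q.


X/∼ = {[90=91], [92=93]}; |τ_Q| = 2.

Equivalence classes: [90=91], [92=93].
Quotient map π: X → X/∼ sends 90 ↦ [90=91], 91 ↦ [90=91], 92 ↦ [92=93], 93 ↦ [92=93].
For each subset V ⊆ X/∼, compute π^{-1}(V) ⊆ X and check whether π^{-1}(V) ∈ τ. V is open in τ_Q iff π^{-1}(V) ∈ τ.
  V = {}: π^{-1}(V) = ∅ ∈ τ ✓.
  V = {[90=91]}: π^{-1}(V) = {90, 91} ∉ τ ✗.
  V = {[92=93]}: π^{-1}(V) = {92, 93} ∉ τ ✗.
  V = {[90=91], [92=93]}: π^{-1}(V) = {90, 91, 92, 93} ∈ τ ✓.
Open sets in the quotient: τ_Q = {{}, {[90=91], [92=93]}} (2 elements).


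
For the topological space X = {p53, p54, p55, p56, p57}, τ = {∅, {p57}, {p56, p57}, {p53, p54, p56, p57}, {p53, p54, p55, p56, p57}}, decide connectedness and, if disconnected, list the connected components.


(X, τ) is connected.

Find clopen sets (U ∈ τ with X ∖ U ∈ τ):
  U = ∅, X ∖ U = {p53, p54, p55, p56, p57} — both open, so U is clopen.
  U = {p53, p54, p55, p56, p57}, X ∖ U = ∅ — both open, so U is clopen.
Only trivial clopens (∅ and X) exist, so (X, τ) is connected.
Compute connected components by grouping points that agree on all clopens:
  component: {p53, p54, p55, p56, p57}


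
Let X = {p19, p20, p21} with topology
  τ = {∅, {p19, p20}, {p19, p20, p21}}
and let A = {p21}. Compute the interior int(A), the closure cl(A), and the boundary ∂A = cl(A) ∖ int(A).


int(A) = ∅, cl(A) = {p21}, ∂A = {p21}.

Closed sets in (X, τ) are complements of opens:
  closed(X, τ) = {∅, {p21}, {p19, p20, p21}}.
int(A) = ⋃ {U ∈ τ : U ⊆ A}. Opens contained in A: ∅.
Taking the union of these: int(A) = ∅.
cl(A) = ⋂ {C closed : A ⊆ C}. Closed sets containing A: {p21}, {p19, p20, p21}.
Intersecting these: cl(A) = {p21}.
∂A = cl(A) ∖ int(A) = {p21} ∖ ∅ = {p21}.


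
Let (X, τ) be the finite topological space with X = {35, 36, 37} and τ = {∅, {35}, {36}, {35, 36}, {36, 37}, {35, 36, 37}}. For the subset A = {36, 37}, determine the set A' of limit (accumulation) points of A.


A' = {37}

For each x ∈ X, list the open sets U ∈ τ with x ∈ U, then check whether U ∩ (A ∖ {x}) ≠ ∅ for every such U.
  x = 35: open {35} ∋ x has {35} ∩ (A ∖ {35}) = ∅, so x is NOT a limit point.
  x = 36: open {36} ∋ x has {36} ∩ (A ∖ {36}) = ∅, so x is NOT a limit point.
  x = 37: opens ∋ x are {36, 37}, {35, 36, 37}; each meets A ∖ {37}, so x IS a limit point.
Collecting: A' = {37}.


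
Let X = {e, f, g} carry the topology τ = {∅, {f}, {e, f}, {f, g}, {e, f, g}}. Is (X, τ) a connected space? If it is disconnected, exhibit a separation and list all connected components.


(X, τ) is connected.

Find clopen sets (U ∈ τ with X ∖ U ∈ τ):
  U = ∅, X ∖ U = {e, f, g} — both open, so U is clopen.
  U = {e, f, g}, X ∖ U = ∅ — both open, so U is clopen.
Only trivial clopens (∅ and X) exist, so (X, τ) is connected.
Compute connected components by grouping points that agree on all clopens:
  component: {e, f, g}


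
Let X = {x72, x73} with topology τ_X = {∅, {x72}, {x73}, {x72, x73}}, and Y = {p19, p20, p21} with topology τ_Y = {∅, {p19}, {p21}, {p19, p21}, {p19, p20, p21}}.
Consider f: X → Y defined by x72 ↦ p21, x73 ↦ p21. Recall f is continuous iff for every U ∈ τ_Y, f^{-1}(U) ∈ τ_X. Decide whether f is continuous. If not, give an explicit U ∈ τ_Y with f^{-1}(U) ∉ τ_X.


f IS continuous.

Compute f^{-1}(U) for each U ∈ τ_Y:
  U = ∅: f^{-1}(U) = ∅ ∈ τ_X ✓.
  U = {p19}: f^{-1}(U) = ∅ ∈ τ_X ✓.
  U = {p21}: f^{-1}(U) = {x72, x73} ∈ τ_X ✓.
  U = {p19, p21}: f^{-1}(U) = {x72, x73} ∈ τ_X ✓.
  U = {p19, p20, p21}: f^{-1}(U) = {x72, x73} ∈ τ_X ✓.
Every preimage lies in τ_X, so f IS continuous.


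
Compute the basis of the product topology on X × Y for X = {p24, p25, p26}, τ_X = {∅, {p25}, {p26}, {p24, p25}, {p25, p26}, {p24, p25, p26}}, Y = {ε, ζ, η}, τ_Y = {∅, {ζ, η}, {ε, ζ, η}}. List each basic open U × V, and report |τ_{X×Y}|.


Basis B = {∅ × ∅, {p25} × {ζ, η}, {p26} × {ζ, η}, {p25} × {ε, ζ, η}, {p26} × {ε, ζ, η}, {p24, p25} × {ζ, η}, {p25, p26} × {ζ, η}, {p24, p25} × {ε, ζ, η}, {p24, p25, p26} × {ζ, η}, {p25, p26} × {ε, ζ, η}, {p24, p25, p26} × {ε, ζ, η}}; |τ_{X×Y}| = 18.

Enumerate products U × V with U ∈ τ_X, V ∈ τ_Y (deduplicated):
  ∅ × ∅ = {} (∅)
  {p25} × {ζ, η} = {(p25,ζ), (p25,η)}
  {p26} × {ζ, η} = {(p26,ζ), (p26,η)}
  {p25} × {ε, ζ, η} = {(p25,ε), (p25,ζ), (p25,η)}
  {p26} × {ε, ζ, η} = {(p26,ε), (p26,ζ), (p26,η)}
  {p24, p25} × {ζ, η} = {(p24,ζ), (p24,η), (p25,ζ), (p25,η)}
  {p25, p26} × {ζ, η} = {(p25,ζ), (p25,η), (p26,ζ), (p26,η)}
  {p24, p25} × {ε, ζ, η} = {(p24,ε), (p24,ζ), (p24,η), (p25,ε), (p25,ζ), (p25,η)}
  {p24, p25, p26} × {ζ, η} = {(p24,ζ), (p24,η), (p25,ζ), (p25,η), (p26,ζ), (p26,η)}
  {p25, p26} × {ε, ζ, η} = {(p25,ε), (p25,ζ), (p25,η), (p26,ε), (p26,ζ), (p26,η)}
  {p24, p25, p26} × {ε, ζ, η} = {(p24,ε), (p24,ζ), (p24,η), (p25,ε), (p25,ζ), (p25,η), (p26,ε), (p26,ζ), (p26,η)}
These 11 distinct sets form the basis B.
Close under arbitrary unions to get τ_{X×Y}; counting gives |τ_{X×Y}| = 18.


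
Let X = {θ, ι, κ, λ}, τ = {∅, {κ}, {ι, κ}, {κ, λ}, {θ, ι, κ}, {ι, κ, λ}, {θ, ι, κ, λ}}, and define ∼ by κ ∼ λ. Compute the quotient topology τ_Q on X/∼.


X/∼ = {[θ], [ι], [κ=λ]}; |τ_Q| = 4.

Equivalence classes: [θ], [ι], [κ=λ].
Quotient map π: X → X/∼ sends θ ↦ [θ], ι ↦ [ι], κ ↦ [κ=λ], λ ↦ [κ=λ].
For each subset V ⊆ X/∼, compute π^{-1}(V) ⊆ X and check whether π^{-1}(V) ∈ τ. V is open in τ_Q iff π^{-1}(V) ∈ τ.
  V = {}: π^{-1}(V) = ∅ ∈ τ ✓.
  V = {[θ]}: π^{-1}(V) = {θ} ∉ τ ✗.
  V = {[ι]}: π^{-1}(V) = {ι} ∉ τ ✗.
  V = {[θ], [ι]}: π^{-1}(V) = {θ, ι} ∉ τ ✗.
  V = {[κ=λ]}: π^{-1}(V) = {κ, λ} ∈ τ ✓.
  V = {[θ], [κ=λ]}: π^{-1}(V) = {θ, κ, λ} ∉ τ ✗.
  V = {[ι], [κ=λ]}: π^{-1}(V) = {ι, κ, λ} ∈ τ ✓.
  V = {[θ], [ι], [κ=λ]}: π^{-1}(V) = {θ, ι, κ, λ} ∈ τ ✓.
Open sets in the quotient: τ_Q = {{}, {[κ=λ]}, {[ι], [κ=λ]}, {[θ], [ι], [κ=λ]}} (4 elements).


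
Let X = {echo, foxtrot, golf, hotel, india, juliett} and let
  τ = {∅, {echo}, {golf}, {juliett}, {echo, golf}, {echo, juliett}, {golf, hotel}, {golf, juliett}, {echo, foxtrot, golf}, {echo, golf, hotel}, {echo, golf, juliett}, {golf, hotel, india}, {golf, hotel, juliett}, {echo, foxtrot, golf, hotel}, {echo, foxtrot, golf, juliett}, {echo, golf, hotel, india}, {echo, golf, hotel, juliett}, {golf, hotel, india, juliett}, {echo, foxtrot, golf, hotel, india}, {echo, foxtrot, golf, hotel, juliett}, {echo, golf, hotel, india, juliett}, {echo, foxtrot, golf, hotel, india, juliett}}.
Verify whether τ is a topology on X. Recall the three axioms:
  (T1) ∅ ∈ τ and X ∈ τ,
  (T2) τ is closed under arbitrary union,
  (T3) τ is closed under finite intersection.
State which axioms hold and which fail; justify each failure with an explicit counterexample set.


τ IS a topology on X.

Axiom (T1): ∅ ∈ τ? Yes; X ∈ τ? Yes.
Axiom (T2/T3): check pairwise unions and intersections of members of τ.
All pairwise intersections and unions checked — each lies in τ. Therefore τ satisfies (T1), (T2), (T3): it IS a topology on X.


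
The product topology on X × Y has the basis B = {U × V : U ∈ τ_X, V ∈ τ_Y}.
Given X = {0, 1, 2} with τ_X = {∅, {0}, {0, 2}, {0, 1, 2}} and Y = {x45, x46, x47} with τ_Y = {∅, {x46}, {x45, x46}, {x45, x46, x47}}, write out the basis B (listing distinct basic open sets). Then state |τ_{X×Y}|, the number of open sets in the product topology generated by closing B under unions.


Basis B = {∅ × ∅, {0} × {x46}, {0} × {x45, x46}, {0, 2} × {x46}, {0} × {x45, x46, x47}, {0, 1, 2} × {x46}, {0, 2} × {x45, x46}, {0, 2} × {x45, x46, x47}, {0, 1, 2} × {x45, x46}, {0, 1, 2} × {x45, x46, x47}}; |τ_{X×Y}| = 20.

Enumerate products U × V with U ∈ τ_X, V ∈ τ_Y (deduplicated):
  ∅ × ∅ = {} (∅)
  {0} × {x46} = {(0,x46)}
  {0} × {x45, x46} = {(0,x45), (0,x46)}
  {0, 2} × {x46} = {(0,x46), (2,x46)}
  {0} × {x45, x46, x47} = {(0,x45), (0,x46), (0,x47)}
  {0, 1, 2} × {x46} = {(0,x46), (1,x46), (2,x46)}
  {0, 2} × {x45, x46} = {(0,x45), (0,x46), (2,x45), (2,x46)}
  {0, 2} × {x45, x46, x47} = {(0,x45), (0,x46), (0,x47), (2,x45), (2,x46), (2,x47)}
  {0, 1, 2} × {x45, x46} = {(0,x45), (0,x46), (1,x45), (1,x46), (2,x45), (2,x46)}
  {0, 1, 2} × {x45, x46, x47} = {(0,x45), (0,x46), (0,x47), (1,x45), (1,x46), (1,x47), (2,x45), (2,x46), (2,x47)}
These 10 distinct sets form the basis B.
Close under arbitrary unions to get τ_{X×Y}; counting gives |τ_{X×Y}| = 20.


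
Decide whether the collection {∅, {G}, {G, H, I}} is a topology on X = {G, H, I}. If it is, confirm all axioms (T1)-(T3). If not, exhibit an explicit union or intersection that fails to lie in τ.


τ IS a topology on X.

Axiom (T1): ∅ ∈ τ? Yes; X ∈ τ? Yes.
Axiom (T2/T3): check pairwise unions and intersections of members of τ.
All pairwise intersections and unions checked — each lies in τ. Therefore τ satisfies (T1), (T2), (T3): it IS a topology on X.


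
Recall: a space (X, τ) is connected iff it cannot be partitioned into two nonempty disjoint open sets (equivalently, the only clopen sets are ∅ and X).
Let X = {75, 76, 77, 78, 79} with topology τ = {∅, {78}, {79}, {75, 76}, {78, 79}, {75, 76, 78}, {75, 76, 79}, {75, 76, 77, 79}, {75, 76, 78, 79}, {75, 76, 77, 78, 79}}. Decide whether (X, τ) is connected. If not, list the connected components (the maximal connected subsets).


(X, τ) is disconnected; components = [{78}, {75, 76, 77, 79}].

Find clopen sets (U ∈ τ with X ∖ U ∈ τ):
  U = ∅, X ∖ U = {75, 76, 77, 78, 79} — both open, so U is clopen.
  U = {78}, X ∖ U = {75, 76, 77, 79} — both open, so U is clopen.
  U = {75, 76, 77, 79}, X ∖ U = {78} — both open, so U is clopen.
  U = {75, 76, 77, 78, 79}, X ∖ U = ∅ — both open, so U is clopen.
Nontrivial clopen(s) exist: e.g. {75, 76, 77, 79}. So (X, τ) is disconnected.
Compute connected components by grouping points that agree on all clopens:
  component: {78}
  component: {75, 76, 77, 79}


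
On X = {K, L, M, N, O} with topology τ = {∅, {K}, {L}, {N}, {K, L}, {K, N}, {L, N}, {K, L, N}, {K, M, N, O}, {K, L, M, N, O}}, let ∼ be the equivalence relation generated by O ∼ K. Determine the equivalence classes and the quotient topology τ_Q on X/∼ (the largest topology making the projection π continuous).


X/∼ = {[K=O], [L], [M], [N]}; |τ_Q| = 6.

Equivalence classes: [K=O], [L], [M], [N].
Quotient map π: X → X/∼ sends K ↦ [K=O], L ↦ [L], M ↦ [M], N ↦ [N], O ↦ [K=O].
For each subset V ⊆ X/∼, compute π^{-1}(V) ⊆ X and check whether π^{-1}(V) ∈ τ. V is open in τ_Q iff π^{-1}(V) ∈ τ.
  V = {}: π^{-1}(V) = ∅ ∈ τ ✓.
  V = {[K=O]}: π^{-1}(V) = {K, O} ∉ τ ✗.
  V = {[L]}: π^{-1}(V) = {L} ∈ τ ✓.
  V = {[K=O], [L]}: π^{-1}(V) = {K, L, O} ∉ τ ✗.
  V = {[M]}: π^{-1}(V) = {M} ∉ τ ✗.
  V = {[K=O], [M]}: π^{-1}(V) = {K, M, O} ∉ τ ✗.
  V = {[L], [M]}: π^{-1}(V) = {L, M} ∉ τ ✗.
  V = {[K=O], [L], [M]}: π^{-1}(V) = {K, L, M, O} ∉ τ ✗.
  V = {[N]}: π^{-1}(V) = {N} ∈ τ ✓.
  V = {[K=O], [N]}: π^{-1}(V) = {K, N, O} ∉ τ ✗.
  V = {[L], [N]}: π^{-1}(V) = {L, N} ∈ τ ✓.
  V = {[K=O], [L], [N]}: π^{-1}(V) = {K, L, N, O} ∉ τ ✗.
  V = {[M], [N]}: π^{-1}(V) = {M, N} ∉ τ ✗.
  V = {[K=O], [M], [N]}: π^{-1}(V) = {K, M, N, O} ∈ τ ✓.
  V = {[L], [M], [N]}: π^{-1}(V) = {L, M, N} ∉ τ ✗.
  V = {[K=O], [L], [M], [N]}: π^{-1}(V) = {K, L, M, N, O} ∈ τ ✓.
Open sets in the quotient: τ_Q = {{}, {[L]}, {[N]}, {[L], [N]}, {[K=O], [M], [N]}, {[K=O], [L], [M], [N]}} (6 elements).


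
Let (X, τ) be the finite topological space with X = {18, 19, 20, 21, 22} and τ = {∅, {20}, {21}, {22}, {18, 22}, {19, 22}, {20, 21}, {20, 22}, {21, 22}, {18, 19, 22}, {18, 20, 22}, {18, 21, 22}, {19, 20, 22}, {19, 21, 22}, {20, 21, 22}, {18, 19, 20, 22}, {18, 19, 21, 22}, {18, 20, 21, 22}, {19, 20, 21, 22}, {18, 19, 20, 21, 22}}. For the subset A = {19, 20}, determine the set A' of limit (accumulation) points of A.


A' = ∅

For each x ∈ X, list the open sets U ∈ τ with x ∈ U, then check whether U ∩ (A ∖ {x}) ≠ ∅ for every such U.
  x = 18: open {18, 22} ∋ x has {18, 22} ∩ (A ∖ {18}) = ∅, so x is NOT a limit point.
  x = 19: open {19, 22} ∋ x has {19, 22} ∩ (A ∖ {19}) = ∅, so x is NOT a limit point.
  x = 20: open {20} ∋ x has {20} ∩ (A ∖ {20}) = ∅, so x is NOT a limit point.
  x = 21: open {21} ∋ x has {21} ∩ (A ∖ {21}) = ∅, so x is NOT a limit point.
  x = 22: open {22} ∋ x has {22} ∩ (A ∖ {22}) = ∅, so x is NOT a limit point.
Collecting: A' = ∅.


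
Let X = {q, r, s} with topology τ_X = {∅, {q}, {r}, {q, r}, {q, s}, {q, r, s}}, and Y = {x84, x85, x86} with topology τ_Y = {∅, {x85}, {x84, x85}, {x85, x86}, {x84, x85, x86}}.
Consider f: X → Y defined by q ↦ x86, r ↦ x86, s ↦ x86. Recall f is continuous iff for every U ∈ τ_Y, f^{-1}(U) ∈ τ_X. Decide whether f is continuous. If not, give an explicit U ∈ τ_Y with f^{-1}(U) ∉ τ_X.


f IS continuous.

Compute f^{-1}(U) for each U ∈ τ_Y:
  U = ∅: f^{-1}(U) = ∅ ∈ τ_X ✓.
  U = {x85}: f^{-1}(U) = ∅ ∈ τ_X ✓.
  U = {x84, x85}: f^{-1}(U) = ∅ ∈ τ_X ✓.
  U = {x85, x86}: f^{-1}(U) = {q, r, s} ∈ τ_X ✓.
  U = {x84, x85, x86}: f^{-1}(U) = {q, r, s} ∈ τ_X ✓.
Every preimage lies in τ_X, so f IS continuous.


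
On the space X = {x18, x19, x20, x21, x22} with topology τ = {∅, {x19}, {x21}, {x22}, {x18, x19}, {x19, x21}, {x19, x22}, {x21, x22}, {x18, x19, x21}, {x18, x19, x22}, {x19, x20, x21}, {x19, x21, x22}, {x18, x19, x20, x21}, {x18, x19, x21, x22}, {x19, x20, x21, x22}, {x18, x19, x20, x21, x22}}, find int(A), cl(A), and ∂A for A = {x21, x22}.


int(A) = {x21, x22}, cl(A) = {x20, x21, x22}, ∂A = {x20}.

Closed sets in (X, τ) are complements of opens:
  closed(X, τ) = {∅, {x18}, {x20}, {x22}, {x18, x20}, {x18, x22}, {x20, x21}, {x20, x22}, {x18, x19, x20}, {x18, x20, x21}, {x18, x20, x22}, {x20, x21, x22}, {x18, x19, x20, x21}, {x18, x19, x20, x22}, {x18, x20, x21, x22}, {x18, x19, x20, x21, x22}}.
int(A) = ⋃ {U ∈ τ : U ⊆ A}. Opens contained in A: ∅, {x21}, {x22}, {x21, x22}.
Taking the union of these: int(A) = {x21, x22}.
cl(A) = ⋂ {C closed : A ⊆ C}. Closed sets containing A: {x20, x21, x22}, {x18, x20, x21, x22}, {x18, x19, x20, x21, x22}.
Intersecting these: cl(A) = {x20, x21, x22}.
∂A = cl(A) ∖ int(A) = {x20, x21, x22} ∖ {x21, x22} = {x20}.


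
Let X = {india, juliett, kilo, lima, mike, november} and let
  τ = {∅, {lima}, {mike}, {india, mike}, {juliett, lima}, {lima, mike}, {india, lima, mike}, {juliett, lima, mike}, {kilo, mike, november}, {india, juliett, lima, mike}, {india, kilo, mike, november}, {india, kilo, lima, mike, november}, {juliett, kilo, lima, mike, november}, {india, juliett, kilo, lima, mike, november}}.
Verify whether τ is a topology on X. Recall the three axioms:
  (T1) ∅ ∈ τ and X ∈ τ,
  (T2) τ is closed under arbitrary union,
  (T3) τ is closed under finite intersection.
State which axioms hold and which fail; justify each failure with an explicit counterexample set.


τ is NOT a topology on X.

Axiom (T1): ∅ ∈ τ? Yes; X ∈ τ? Yes.
Axiom (T2/T3): check pairwise unions and intersections of members of τ.
Counterexample for (T2): {lima} ∪ {kilo, mike, november} = {kilo, lima, mike, november} ∉ τ. Therefore τ is NOT a topology.


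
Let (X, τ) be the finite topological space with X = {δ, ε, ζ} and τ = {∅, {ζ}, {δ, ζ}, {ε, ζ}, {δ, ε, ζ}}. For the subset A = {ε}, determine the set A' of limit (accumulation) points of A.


A' = ∅

For each x ∈ X, list the open sets U ∈ τ with x ∈ U, then check whether U ∩ (A ∖ {x}) ≠ ∅ for every such U.
  x = δ: open {δ, ζ} ∋ x has {δ, ζ} ∩ (A ∖ {δ}) = ∅, so x is NOT a limit point.
  x = ε: open {ε, ζ} ∋ x has {ε, ζ} ∩ (A ∖ {ε}) = ∅, so x is NOT a limit point.
  x = ζ: open {ζ} ∋ x has {ζ} ∩ (A ∖ {ζ}) = ∅, so x is NOT a limit point.
Collecting: A' = ∅.


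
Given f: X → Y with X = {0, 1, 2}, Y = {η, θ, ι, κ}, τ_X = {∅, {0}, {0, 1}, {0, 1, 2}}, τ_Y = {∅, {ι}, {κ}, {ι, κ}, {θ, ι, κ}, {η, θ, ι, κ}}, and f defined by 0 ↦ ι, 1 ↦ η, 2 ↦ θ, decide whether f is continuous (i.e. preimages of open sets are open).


f is NOT continuous.

Compute f^{-1}(U) for each U ∈ τ_Y:
  U = ∅: f^{-1}(U) = ∅ ∈ τ_X ✓.
  U = {ι}: f^{-1}(U) = {0} ∈ τ_X ✓.
  U = {κ}: f^{-1}(U) = ∅ ∈ τ_X ✓.
  U = {ι, κ}: f^{-1}(U) = {0} ∈ τ_X ✓.
  U = {θ, ι, κ}: f^{-1}(U) = {0, 2} ∉ τ_X ✗.
  U = {η, θ, ι, κ}: f^{-1}(U) = {0, 1, 2} ∈ τ_X ✓.
Found U = {θ, ι, κ} with f^{-1}(U) = {0, 2} not in τ_X. Therefore f is NOT continuous.


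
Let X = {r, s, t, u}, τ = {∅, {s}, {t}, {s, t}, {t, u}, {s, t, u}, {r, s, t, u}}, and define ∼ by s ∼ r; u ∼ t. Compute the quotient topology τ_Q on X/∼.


X/∼ = {[r=s], [t=u]}; |τ_Q| = 3.

Equivalence classes: [r=s], [t=u].
Quotient map π: X → X/∼ sends r ↦ [r=s], s ↦ [r=s], t ↦ [t=u], u ↦ [t=u].
For each subset V ⊆ X/∼, compute π^{-1}(V) ⊆ X and check whether π^{-1}(V) ∈ τ. V is open in τ_Q iff π^{-1}(V) ∈ τ.
  V = {}: π^{-1}(V) = ∅ ∈ τ ✓.
  V = {[r=s]}: π^{-1}(V) = {r, s} ∉ τ ✗.
  V = {[t=u]}: π^{-1}(V) = {t, u} ∈ τ ✓.
  V = {[r=s], [t=u]}: π^{-1}(V) = {r, s, t, u} ∈ τ ✓.
Open sets in the quotient: τ_Q = {{}, {[t=u]}, {[r=s], [t=u]}} (3 elements).


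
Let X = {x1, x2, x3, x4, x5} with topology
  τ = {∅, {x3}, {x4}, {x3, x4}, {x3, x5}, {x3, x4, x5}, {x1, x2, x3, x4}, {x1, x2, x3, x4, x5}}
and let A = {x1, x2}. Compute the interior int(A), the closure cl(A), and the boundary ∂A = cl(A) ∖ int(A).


int(A) = ∅, cl(A) = {x1, x2}, ∂A = {x1, x2}.

Closed sets in (X, τ) are complements of opens:
  closed(X, τ) = {∅, {x5}, {x1, x2}, {x1, x2, x4}, {x1, x2, x5}, {x1, x2, x3, x5}, {x1, x2, x4, x5}, {x1, x2, x3, x4, x5}}.
int(A) = ⋃ {U ∈ τ : U ⊆ A}. Opens contained in A: ∅.
Taking the union of these: int(A) = ∅.
cl(A) = ⋂ {C closed : A ⊆ C}. Closed sets containing A: {x1, x2}, {x1, x2, x4}, {x1, x2, x5}, {x1, x2, x3, x5}, {x1, x2, x4, x5}, {x1, x2, x3, x4, x5}.
Intersecting these: cl(A) = {x1, x2}.
∂A = cl(A) ∖ int(A) = {x1, x2} ∖ ∅ = {x1, x2}.


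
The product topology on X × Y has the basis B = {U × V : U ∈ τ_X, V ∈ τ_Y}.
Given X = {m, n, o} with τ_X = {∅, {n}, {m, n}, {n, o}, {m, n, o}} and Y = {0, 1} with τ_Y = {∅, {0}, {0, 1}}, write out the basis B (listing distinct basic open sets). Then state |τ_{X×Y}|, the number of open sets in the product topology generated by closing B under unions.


Basis B = {∅ × ∅, {n} × {0}, {m, n} × {0}, {n} × {0, 1}, {n, o} × {0}, {m, n, o} × {0}, {m, n} × {0, 1}, {n, o} × {0, 1}, {m, n, o} × {0, 1}}; |τ_{X×Y}| = 14.

Enumerate products U × V with U ∈ τ_X, V ∈ τ_Y (deduplicated):
  ∅ × ∅ = {} (∅)
  {n} × {0} = {(n,0)}
  {m, n} × {0} = {(m,0), (n,0)}
  {n} × {0, 1} = {(n,0), (n,1)}
  {n, o} × {0} = {(n,0), (o,0)}
  {m, n, o} × {0} = {(m,0), (n,0), (o,0)}
  {m, n} × {0, 1} = {(m,0), (m,1), (n,0), (n,1)}
  {n, o} × {0, 1} = {(n,0), (n,1), (o,0), (o,1)}
  {m, n, o} × {0, 1} = {(m,0), (m,1), (n,0), (n,1), (o,0), (o,1)}
These 9 distinct sets form the basis B.
Close under arbitrary unions to get τ_{X×Y}; counting gives |τ_{X×Y}| = 14.


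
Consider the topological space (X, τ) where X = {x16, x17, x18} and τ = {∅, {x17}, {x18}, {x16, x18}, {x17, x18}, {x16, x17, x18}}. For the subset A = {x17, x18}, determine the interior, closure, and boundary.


int(A) = {x17, x18}, cl(A) = {x16, x17, x18}, ∂A = {x16}.

Closed sets in (X, τ) are complements of opens:
  closed(X, τ) = {∅, {x16}, {x17}, {x16, x17}, {x16, x18}, {x16, x17, x18}}.
int(A) = ⋃ {U ∈ τ : U ⊆ A}. Opens contained in A: ∅, {x17}, {x18}, {x17, x18}.
Taking the union of these: int(A) = {x17, x18}.
cl(A) = ⋂ {C closed : A ⊆ C}. Closed sets containing A: {x16, x17, x18}.
Intersecting these: cl(A) = {x16, x17, x18}.
∂A = cl(A) ∖ int(A) = {x16, x17, x18} ∖ {x17, x18} = {x16}.


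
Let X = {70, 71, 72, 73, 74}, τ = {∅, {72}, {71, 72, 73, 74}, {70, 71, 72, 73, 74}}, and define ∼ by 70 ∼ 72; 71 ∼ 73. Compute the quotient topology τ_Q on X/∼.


X/∼ = {[70=72], [71=73], [74]}; |τ_Q| = 2.

Equivalence classes: [70=72], [71=73], [74].
Quotient map π: X → X/∼ sends 70 ↦ [70=72], 71 ↦ [71=73], 72 ↦ [70=72], 73 ↦ [71=73], 74 ↦ [74].
For each subset V ⊆ X/∼, compute π^{-1}(V) ⊆ X and check whether π^{-1}(V) ∈ τ. V is open in τ_Q iff π^{-1}(V) ∈ τ.
  V = {}: π^{-1}(V) = ∅ ∈ τ ✓.
  V = {[70=72]}: π^{-1}(V) = {70, 72} ∉ τ ✗.
  V = {[71=73]}: π^{-1}(V) = {71, 73} ∉ τ ✗.
  V = {[70=72], [71=73]}: π^{-1}(V) = {70, 71, 72, 73} ∉ τ ✗.
  V = {[74]}: π^{-1}(V) = {74} ∉ τ ✗.
  V = {[70=72], [74]}: π^{-1}(V) = {70, 72, 74} ∉ τ ✗.
  V = {[71=73], [74]}: π^{-1}(V) = {71, 73, 74} ∉ τ ✗.
  V = {[70=72], [71=73], [74]}: π^{-1}(V) = {70, 71, 72, 73, 74} ∈ τ ✓.
Open sets in the quotient: τ_Q = {{}, {[70=72], [71=73], [74]}} (2 elements).


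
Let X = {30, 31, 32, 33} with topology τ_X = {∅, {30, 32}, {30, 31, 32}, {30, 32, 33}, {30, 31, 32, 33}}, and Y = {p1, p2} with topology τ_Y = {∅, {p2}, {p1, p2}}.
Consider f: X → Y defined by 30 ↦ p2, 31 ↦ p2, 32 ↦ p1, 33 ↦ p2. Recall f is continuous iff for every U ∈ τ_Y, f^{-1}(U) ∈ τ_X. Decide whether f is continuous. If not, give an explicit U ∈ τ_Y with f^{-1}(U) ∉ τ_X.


f is NOT continuous.

Compute f^{-1}(U) for each U ∈ τ_Y:
  U = ∅: f^{-1}(U) = ∅ ∈ τ_X ✓.
  U = {p2}: f^{-1}(U) = {30, 31, 33} ∉ τ_X ✗.
  U = {p1, p2}: f^{-1}(U) = {30, 31, 32, 33} ∈ τ_X ✓.
Found U = {p2} with f^{-1}(U) = {30, 31, 33} not in τ_X. Therefore f is NOT continuous.


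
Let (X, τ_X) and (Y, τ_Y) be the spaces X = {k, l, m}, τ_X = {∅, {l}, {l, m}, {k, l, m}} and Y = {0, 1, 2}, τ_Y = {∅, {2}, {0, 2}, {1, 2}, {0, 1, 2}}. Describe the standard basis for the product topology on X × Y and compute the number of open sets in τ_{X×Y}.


Basis B = {∅ × ∅, {l} × {2}, {l} × {0, 2}, {l} × {1, 2}, {l, m} × {2}, {k, l, m} × {2}, {l} × {0, 1, 2}, {l, m} × {0, 2}, {l, m} × {1, 2}, {k, l, m} × {0, 2}, {k, l, m} × {1, 2}, {l, m} × {0, 1, 2}, {k, l, m} × {0, 1, 2}}; |τ_{X×Y}| = 30.

Enumerate products U × V with U ∈ τ_X, V ∈ τ_Y (deduplicated):
  ∅ × ∅ = {} (∅)
  {l} × {2} = {(l,2)}
  {l} × {0, 2} = {(l,0), (l,2)}
  {l} × {1, 2} = {(l,1), (l,2)}
  {l, m} × {2} = {(l,2), (m,2)}
  {k, l, m} × {2} = {(k,2), (l,2), (m,2)}
  {l} × {0, 1, 2} = {(l,0), (l,1), (l,2)}
  {l, m} × {0, 2} = {(l,0), (l,2), (m,0), (m,2)}
  {l, m} × {1, 2} = {(l,1), (l,2), (m,1), (m,2)}
  {k, l, m} × {0, 2} = {(k,0), (k,2), (l,0), (l,2), (m,0), (m,2)}
  {k, l, m} × {1, 2} = {(k,1), (k,2), (l,1), (l,2), (m,1), (m,2)}
  {l, m} × {0, 1, 2} = {(l,0), (l,1), (l,2), (m,0), (m,1), (m,2)}
  {k, l, m} × {0, 1, 2} = {(k,0), (k,1), (k,2), (l,0), (l,1), (l,2), (m,0), (m,1), (m,2)}
These 13 distinct sets form the basis B.
Close under arbitrary unions to get τ_{X×Y}; counting gives |τ_{X×Y}| = 30.


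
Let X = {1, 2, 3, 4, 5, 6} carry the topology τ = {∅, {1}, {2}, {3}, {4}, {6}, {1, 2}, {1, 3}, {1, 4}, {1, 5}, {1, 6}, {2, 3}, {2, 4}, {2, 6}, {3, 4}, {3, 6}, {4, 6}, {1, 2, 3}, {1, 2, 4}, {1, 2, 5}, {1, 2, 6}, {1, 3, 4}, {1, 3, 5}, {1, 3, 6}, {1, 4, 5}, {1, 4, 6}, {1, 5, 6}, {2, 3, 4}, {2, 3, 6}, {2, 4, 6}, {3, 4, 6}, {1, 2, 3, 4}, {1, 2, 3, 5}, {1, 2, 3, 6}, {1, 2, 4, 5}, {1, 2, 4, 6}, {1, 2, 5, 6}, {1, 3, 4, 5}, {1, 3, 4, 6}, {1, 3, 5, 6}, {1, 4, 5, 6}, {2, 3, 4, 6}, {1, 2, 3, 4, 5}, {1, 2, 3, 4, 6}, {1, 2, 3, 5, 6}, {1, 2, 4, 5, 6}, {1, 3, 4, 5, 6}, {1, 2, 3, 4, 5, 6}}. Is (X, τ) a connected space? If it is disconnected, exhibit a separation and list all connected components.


(X, τ) is disconnected; components = [{2}, {3}, {4}, {6}, {1, 5}].

Find clopen sets (U ∈ τ with X ∖ U ∈ τ):
  U = ∅, X ∖ U = {1, 2, 3, 4, 5, 6} — both open, so U is clopen.
  U = {2}, X ∖ U = {1, 3, 4, 5, 6} — both open, so U is clopen.
  U = {3}, X ∖ U = {1, 2, 4, 5, 6} — both open, so U is clopen.
  U = {4}, X ∖ U = {1, 2, 3, 5, 6} — both open, so U is clopen.
  U = {6}, X ∖ U = {1, 2, 3, 4, 5} — both open, so U is clopen.
  U = {1, 5}, X ∖ U = {2, 3, 4, 6} — both open, so U is clopen.
  U = {2, 3}, X ∖ U = {1, 4, 5, 6} — both open, so U is clopen.
  U = {2, 4}, X ∖ U = {1, 3, 5, 6} — both open, so U is clopen.
  U = {2, 6}, X ∖ U = {1, 3, 4, 5} — both open, so U is clopen.
  U = {3, 4}, X ∖ U = {1, 2, 5, 6} — both open, so U is clopen.
  U = {3, 6}, X ∖ U = {1, 2, 4, 5} — both open, so U is clopen.
  U = {4, 6}, X ∖ U = {1, 2, 3, 5} — both open, so U is clopen.
  U = {1, 2, 5}, X ∖ U = {3, 4, 6} — both open, so U is clopen.
  U = {1, 3, 5}, X ∖ U = {2, 4, 6} — both open, so U is clopen.
  U = {1, 4, 5}, X ∖ U = {2, 3, 6} — both open, so U is clopen.
  U = {1, 5, 6}, X ∖ U = {2, 3, 4} — both open, so U is clopen.
  U = {2, 3, 4}, X ∖ U = {1, 5, 6} — both open, so U is clopen.
  U = {2, 3, 6}, X ∖ U = {1, 4, 5} — both open, so U is clopen.
  U = {2, 4, 6}, X ∖ U = {1, 3, 5} — both open, so U is clopen.
  U = {3, 4, 6}, X ∖ U = {1, 2, 5} — both open, so U is clopen.
  U = {1, 2, 3, 5}, X ∖ U = {4, 6} — both open, so U is clopen.
  U = {1, 2, 4, 5}, X ∖ U = {3, 6} — both open, so U is clopen.
  U = {1, 2, 5, 6}, X ∖ U = {3, 4} — both open, so U is clopen.
  U = {1, 3, 4, 5}, X ∖ U = {2, 6} — both open, so U is clopen.
  U = {1, 3, 5, 6}, X ∖ U = {2, 4} — both open, so U is clopen.
  U = {1, 4, 5, 6}, X ∖ U = {2, 3} — both open, so U is clopen.
  U = {2, 3, 4, 6}, X ∖ U = {1, 5} — both open, so U is clopen.
  U = {1, 2, 3, 4, 5}, X ∖ U = {6} — both open, so U is clopen.
  U = {1, 2, 3, 5, 6}, X ∖ U = {4} — both open, so U is clopen.
  U = {1, 2, 4, 5, 6}, X ∖ U = {3} — both open, so U is clopen.
  U = {1, 3, 4, 5, 6}, X ∖ U = {2} — both open, so U is clopen.
  U = {1, 2, 3, 4, 5, 6}, X ∖ U = ∅ — both open, so U is clopen.
Nontrivial clopen(s) exist: e.g. {1, 3, 5}. So (X, τ) is disconnected.
Compute connected components by grouping points that agree on all clopens:
  component: {2}
  component: {3}
  component: {4}
  component: {6}
  component: {1, 5}
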